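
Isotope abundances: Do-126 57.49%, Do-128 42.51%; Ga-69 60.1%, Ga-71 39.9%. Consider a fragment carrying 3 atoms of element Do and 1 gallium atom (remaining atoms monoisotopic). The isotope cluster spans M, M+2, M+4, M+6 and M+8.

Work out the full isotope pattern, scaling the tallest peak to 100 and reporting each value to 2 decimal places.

32.12 : 92.59 : 100.00 : 47.97 : 8.62

Element Do pattern (n=3): 0.1900102 : 0.42149942 : 0.31167055 : 0.07681983
Gallium pattern (n=1): 0.6010 : 0.3990
Convolve the two distributions (both contribute in 2-u steps):
  M: 0.1900102×0.6010 = 0.114196
  M+2: 0.1900102×0.3990 + 0.42149942×0.6010 = 0.329135
  M+4: 0.42149942×0.3990 + 0.31167055×0.6010 = 0.355492
  M+6: 0.31167055×0.3990 + 0.07681983×0.6010 = 0.170525
  M+8: 0.07681983×0.3990 = 0.030651
Scale to base peak (0.355492) = 100: 32.12 : 92.59 : 100.00 : 47.97 : 8.62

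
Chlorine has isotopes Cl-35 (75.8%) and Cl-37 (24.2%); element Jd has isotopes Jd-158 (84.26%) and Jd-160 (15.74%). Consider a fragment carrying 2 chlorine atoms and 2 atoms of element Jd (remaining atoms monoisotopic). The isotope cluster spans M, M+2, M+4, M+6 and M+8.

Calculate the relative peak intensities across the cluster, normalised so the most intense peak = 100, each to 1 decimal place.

98.8 : 100.0 : 37.1 : 6.0 : 0.4

Chlorine pattern (n=2): 0.574564 : 0.366872 : 0.058564
Element Jd pattern (n=2): 0.70997476 : 0.26525048 : 0.02477476
Convolve the two distributions (both contribute in 2-u steps):
  M: 0.574564×0.70997476 = 0.407926
  M+2: 0.574564×0.26525048 + 0.366872×0.70997476 = 0.412873
  M+4: 0.574564×0.02477476 + 0.366872×0.26525048 + 0.058564×0.70997476 = 0.153127
  M+6: 0.366872×0.02477476 + 0.058564×0.26525048 = 0.024623
  M+8: 0.058564×0.02477476 = 0.001451
Scale to base peak (0.412873) = 100: 98.8 : 100.0 : 37.1 : 6.0 : 0.4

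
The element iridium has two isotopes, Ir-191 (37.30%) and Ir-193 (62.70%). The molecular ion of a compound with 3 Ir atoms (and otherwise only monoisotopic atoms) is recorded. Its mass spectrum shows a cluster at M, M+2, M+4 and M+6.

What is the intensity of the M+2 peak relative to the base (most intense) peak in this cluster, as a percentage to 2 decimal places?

59.49%

Term probabilities: M 0.0519, M+2 0.2617, M+4 0.4399, M+6 0.2465. Base peak = M+4.
P(M+4) = C(3,2) × 0.3730^1 × 0.6270^2 = 3 × 0.3730 × 0.393129 = 0.439911 (base)
P(M+2) = C(3,1) × 0.3730^2 × 0.6270^1 = 3 × 0.139129 × 0.6270 = 0.261702
Relative intensity = 0.261702 / 0.439911 × 100 = 59.49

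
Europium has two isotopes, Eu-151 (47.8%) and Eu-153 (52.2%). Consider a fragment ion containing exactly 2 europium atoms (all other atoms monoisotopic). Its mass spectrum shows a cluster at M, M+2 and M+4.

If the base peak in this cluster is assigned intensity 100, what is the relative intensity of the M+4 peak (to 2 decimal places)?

(0.478 + 0.522)^2 gives M 0.2285, M+2 0.4990, M+4 0.2725; the largest is M+2.
P(M+2) = C(2,1) × 0.478^1 × 0.522^1 = 2 × 0.4780 × 0.5220 = 0.499032 (base)
P(M+4) = C(2,2) × 0.478^0 × 0.522^2 = 1 × 1.0000 × 0.272484 = 0.272484
Relative intensity = 0.272484 / 0.499032 × 100 = 54.60

54.60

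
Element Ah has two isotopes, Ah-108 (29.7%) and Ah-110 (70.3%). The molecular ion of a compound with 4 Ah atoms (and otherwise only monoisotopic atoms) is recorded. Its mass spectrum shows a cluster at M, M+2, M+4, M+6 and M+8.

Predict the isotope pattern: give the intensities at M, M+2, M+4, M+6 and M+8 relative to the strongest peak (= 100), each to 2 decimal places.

Each Ah atom is independently Ah-108 (p = 0.297) or Ah-110 (q = 0.703); the cluster is the binomial expansion (p + q)^4.
P(M) = 0.297^4 = 0.007781
P(M+2) = 4 × 0.297^3 × 0.703^1 = 0.073669
P(M+4) = 6 × 0.297^2 × 0.703^2 = 0.261562
P(M+6) = 4 × 0.297^1 × 0.703^3 = 0.412746
P(M+8) = 0.703^4 = 0.244243
The M+6 peak is largest (0.412746); scaling to 100 gives 1.89 : 17.85 : 63.37 : 100.00 : 59.18.

1.89 : 17.85 : 63.37 : 100.00 : 59.18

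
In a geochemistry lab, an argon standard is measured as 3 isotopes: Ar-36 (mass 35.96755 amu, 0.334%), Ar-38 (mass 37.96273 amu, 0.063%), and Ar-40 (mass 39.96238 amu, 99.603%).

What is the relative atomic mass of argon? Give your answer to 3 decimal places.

39.948 amu

Ar = Σ fᵢ·mᵢ = 0.00334 × 35.96755 + 0.00063 × 37.96273 + 0.99603 × 39.96238
= 0.120132 + 0.023917 + 39.803729 = 39.947778 amu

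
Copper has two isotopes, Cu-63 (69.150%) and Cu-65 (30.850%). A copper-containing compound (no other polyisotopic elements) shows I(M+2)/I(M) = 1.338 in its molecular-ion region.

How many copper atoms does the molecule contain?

For n independent Cu atoms, I(M+2)/I(M) = n · (abundance Cu-65) / (abundance Cu-63) = n · 0.30850/0.69150.
n = 1.338 × 0.69150/0.30850 = 3.00 ≈ 3

3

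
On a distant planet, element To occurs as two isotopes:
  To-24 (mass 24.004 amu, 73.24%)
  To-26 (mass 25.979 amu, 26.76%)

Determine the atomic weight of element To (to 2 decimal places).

Weight each isotope mass by its fractional abundance: 0.7324 × 24.004 + 0.2676 × 25.979
= 17.5805 + 6.9520 = 24.5325 amu

24.53 amu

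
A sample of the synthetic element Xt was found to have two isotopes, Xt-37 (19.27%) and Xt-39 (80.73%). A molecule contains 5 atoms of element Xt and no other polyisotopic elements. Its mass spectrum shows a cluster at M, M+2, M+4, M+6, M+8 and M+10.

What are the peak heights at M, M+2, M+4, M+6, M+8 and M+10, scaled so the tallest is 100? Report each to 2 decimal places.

The 5 Xt atoms are independent, so intensities follow the terms of (0.1927 + 0.8073)^5.
P(M) = 0.1927^5 = 0.000266
P(M+2) = 5 × 0.1927^4 × 0.8073^1 = 0.005566
P(M+4) = 10 × 0.1927^3 × 0.8073^2 = 0.046635
P(M+6) = 10 × 0.1927^2 × 0.8073^3 = 0.195375
P(M+8) = 5 × 0.1927^1 × 0.8073^4 = 0.409253
P(M+10) = 0.8073^5 = 0.342906
The M+8 peak is largest (0.409253); scaling to 100 gives 0.06 : 1.36 : 11.40 : 47.74 : 100.00 : 83.79.

0.06 : 1.36 : 11.40 : 47.74 : 100.00 : 83.79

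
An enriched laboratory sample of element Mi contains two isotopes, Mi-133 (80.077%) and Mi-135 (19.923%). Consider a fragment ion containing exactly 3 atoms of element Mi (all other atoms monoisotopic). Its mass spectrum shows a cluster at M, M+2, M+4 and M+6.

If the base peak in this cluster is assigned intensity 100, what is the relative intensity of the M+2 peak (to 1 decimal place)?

74.6

Binomial terms of (0.80077 + 0.19923)^3: M 0.5135, M+2 0.3833, M+4 0.0954, M+6 0.0079 → M is the base peak.
P(M) = C(3,0) × 0.80077^3 × 0.19923^0 = 1 × 0.51347982 × 1.0000 = 0.513480 (base)
P(M+2) = C(3,1) × 0.80077^2 × 0.19923^1 = 3 × 0.64123259 × 0.19923 = 0.383258
Relative intensity = 0.383258 / 0.513480 × 100 = 74.6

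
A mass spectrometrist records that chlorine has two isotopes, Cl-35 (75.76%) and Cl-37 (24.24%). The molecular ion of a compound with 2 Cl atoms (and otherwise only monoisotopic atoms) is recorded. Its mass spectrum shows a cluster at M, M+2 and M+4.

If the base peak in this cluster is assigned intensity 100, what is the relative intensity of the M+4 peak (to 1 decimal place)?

Binomial terms of (0.7576 + 0.2424)^2: M 0.5740, M+2 0.3673, M+4 0.0588 → M is the base peak.
P(M) = C(2,0) × 0.7576^2 × 0.2424^0 = 1 × 0.57395776 × 1.0000 = 0.573958 (base)
P(M+4) = C(2,2) × 0.7576^0 × 0.2424^2 = 1 × 1.0000 × 0.05875776 = 0.058758
Relative intensity = 0.058758 / 0.573958 × 100 = 10.2

10.2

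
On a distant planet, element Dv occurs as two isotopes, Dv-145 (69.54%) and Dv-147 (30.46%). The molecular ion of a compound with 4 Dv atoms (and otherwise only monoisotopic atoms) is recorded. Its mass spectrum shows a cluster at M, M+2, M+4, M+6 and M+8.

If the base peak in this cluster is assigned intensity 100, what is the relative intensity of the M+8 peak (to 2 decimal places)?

2.10

Term probabilities: M 0.2339, M+2 0.4097, M+4 0.2692, M+6 0.0786, M+8 0.0086. Base peak = M+2.
P(M+2) = C(4,1) × 0.6954^3 × 0.3046^1 = 4 × 0.33628234 × 0.3046 = 0.409726 (base)
P(M+8) = C(4,4) × 0.6954^0 × 0.3046^4 = 1 × 1.0000 × 0.00860834 = 0.008608
Relative intensity = 0.008608 / 0.409726 × 100 = 2.10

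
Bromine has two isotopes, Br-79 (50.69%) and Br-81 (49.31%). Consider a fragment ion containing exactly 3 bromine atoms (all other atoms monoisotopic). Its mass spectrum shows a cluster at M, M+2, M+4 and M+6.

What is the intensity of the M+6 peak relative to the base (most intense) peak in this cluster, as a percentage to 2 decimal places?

Term probabilities: M 0.1302, M+2 0.3801, M+4 0.3698, M+6 0.1199. Base peak = M+2.
P(M+2) = C(3,1) × 0.5069^2 × 0.4931^1 = 3 × 0.25694761 × 0.4931 = 0.380103 (base)
P(M+6) = C(3,3) × 0.5069^0 × 0.4931^3 = 1 × 1.0000 × 0.11989609 = 0.119896
Relative intensity = 0.119896 / 0.380103 × 100 = 31.54

31.54%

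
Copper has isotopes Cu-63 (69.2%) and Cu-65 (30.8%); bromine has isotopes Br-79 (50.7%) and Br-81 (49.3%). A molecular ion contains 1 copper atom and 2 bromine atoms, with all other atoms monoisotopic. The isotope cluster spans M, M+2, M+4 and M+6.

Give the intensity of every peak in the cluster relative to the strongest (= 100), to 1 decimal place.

41.8 : 100.0 : 75.8 : 17.6

Copper pattern (n=1): 0.6920 : 0.3080
Bromine pattern (n=2): 0.257049 : 0.499902 : 0.243049
Convolve the two distributions (both contribute in 2-u steps):
  M: 0.6920×0.257049 = 0.177878
  M+2: 0.6920×0.499902 + 0.3080×0.257049 = 0.425103
  M+4: 0.6920×0.243049 + 0.3080×0.499902 = 0.322160
  M+6: 0.3080×0.243049 = 0.074859
Scale to base peak (0.425103) = 100: 41.8 : 100.0 : 75.8 : 17.6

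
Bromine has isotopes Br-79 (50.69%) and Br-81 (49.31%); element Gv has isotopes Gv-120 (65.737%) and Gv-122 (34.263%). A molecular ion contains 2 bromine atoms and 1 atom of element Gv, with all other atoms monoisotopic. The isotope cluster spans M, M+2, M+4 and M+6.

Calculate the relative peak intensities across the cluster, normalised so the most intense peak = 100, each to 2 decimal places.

40.54 : 100.00 : 79.47 : 19.99

Bromine pattern (n=2): 0.25694761 : 0.49990478 : 0.24314761
Element Gv pattern (n=1): 0.65737 : 0.34263
Convolve the two distributions (both contribute in 2-u steps):
  M: 0.25694761×0.65737 = 0.168910
  M+2: 0.25694761×0.34263 + 0.49990478×0.65737 = 0.416660
  M+4: 0.49990478×0.34263 + 0.24314761×0.65737 = 0.331120
  M+6: 0.24314761×0.34263 = 0.083310
Scale to base peak (0.416660) = 100: 40.54 : 100.00 : 79.47 : 19.99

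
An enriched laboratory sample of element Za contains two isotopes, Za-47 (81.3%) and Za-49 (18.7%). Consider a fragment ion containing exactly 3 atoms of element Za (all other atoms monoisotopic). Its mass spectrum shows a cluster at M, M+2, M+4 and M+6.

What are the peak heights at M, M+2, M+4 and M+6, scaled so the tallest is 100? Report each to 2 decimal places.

The 3 Za atoms are independent, so intensities follow the terms of (0.813 + 0.187)^3.
P(M) = 0.813^3 = 0.537368
P(M+2) = 3 × 0.813^2 × 0.187^1 = 0.370804
P(M+4) = 3 × 0.813^1 × 0.187^2 = 0.085289
P(M+6) = 0.187^3 = 0.006539
The M peak is largest (0.537368); scaling to 100 gives 100.00 : 69.00 : 15.87 : 1.22.

100.00 : 69.00 : 15.87 : 1.22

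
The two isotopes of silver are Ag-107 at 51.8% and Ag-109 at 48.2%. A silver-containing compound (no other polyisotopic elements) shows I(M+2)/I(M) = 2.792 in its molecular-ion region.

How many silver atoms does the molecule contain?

With n Ag atoms, P(M+2)/P(M) = C(n,1)·p^(n−1)q / p^n = n·q/p = n · 0.482/0.518.
n = 2.792 × 0.518/0.482 = 3.00 ≈ 3

3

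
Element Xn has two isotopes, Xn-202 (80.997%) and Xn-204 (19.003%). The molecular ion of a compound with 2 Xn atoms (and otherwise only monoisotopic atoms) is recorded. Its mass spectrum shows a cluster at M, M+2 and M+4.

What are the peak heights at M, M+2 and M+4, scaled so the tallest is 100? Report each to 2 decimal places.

Each Xn atom is independently Xn-202 (p = 0.80997) or Xn-204 (q = 0.19003); the cluster is the binomial expansion (p + q)^2.
P(M) = 0.80997^2 = 0.656051
P(M+2) = 2 × 0.80997^1 × 0.19003^1 = 0.307837
P(M+4) = 0.19003^2 = 0.036111
The M peak is largest (0.656051); scaling to 100 gives 100.00 : 46.92 : 5.50.

100.00 : 46.92 : 5.50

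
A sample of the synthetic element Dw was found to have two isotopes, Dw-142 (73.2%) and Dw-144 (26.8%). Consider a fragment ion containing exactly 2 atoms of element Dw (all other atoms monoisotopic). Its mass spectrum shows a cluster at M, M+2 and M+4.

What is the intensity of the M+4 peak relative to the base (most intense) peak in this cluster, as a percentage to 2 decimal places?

Term probabilities: M 0.5358, M+2 0.3924, M+4 0.0718. Base peak = M.
P(M) = C(2,0) × 0.732^2 × 0.268^0 = 1 × 0.535824 × 1.0000 = 0.535824 (base)
P(M+4) = C(2,2) × 0.732^0 × 0.268^2 = 1 × 1.0000 × 0.071824 = 0.071824
Relative intensity = 0.071824 / 0.535824 × 100 = 13.40

13.40%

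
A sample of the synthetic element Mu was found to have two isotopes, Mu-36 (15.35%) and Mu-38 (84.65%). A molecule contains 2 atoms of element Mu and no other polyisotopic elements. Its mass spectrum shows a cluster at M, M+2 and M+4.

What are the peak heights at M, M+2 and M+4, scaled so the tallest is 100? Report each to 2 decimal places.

3.29 : 36.27 : 100.00

Expanding (0.1535 + 0.8465)^2:
P(M) = 0.1535^2 = 0.023562
P(M+2) = 2 × 0.1535^1 × 0.8465^1 = 0.259875
P(M+4) = 0.8465^2 = 0.716562
The M+4 peak is largest (0.716562); scaling to 100 gives 3.29 : 36.27 : 100.00.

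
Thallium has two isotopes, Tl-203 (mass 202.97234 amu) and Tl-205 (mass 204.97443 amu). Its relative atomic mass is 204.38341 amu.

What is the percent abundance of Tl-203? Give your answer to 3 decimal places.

29.520%

Let x be the fractional abundance of Tl-203; then Tl-205 has abundance 1 − x.
202.97234·x + 204.97443·(1 − x) = 204.38341
(202.97234 − 204.97443)·x = 204.38341 − 204.97443
x = -0.59102 / -2.00209 = 0.29520 → 29.520% Tl-203, 70.480% Tl-205.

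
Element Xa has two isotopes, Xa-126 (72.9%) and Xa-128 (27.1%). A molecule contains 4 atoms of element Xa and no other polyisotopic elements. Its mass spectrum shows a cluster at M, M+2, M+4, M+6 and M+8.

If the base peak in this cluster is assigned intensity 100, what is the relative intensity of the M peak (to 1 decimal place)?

67.3

(0.729 + 0.271)^4 gives M 0.2824, M+2 0.4200, M+4 0.2342, M+6 0.0580, M+8 0.0054; the largest is M+2.
P(M+2) = C(4,1) × 0.729^3 × 0.271^1 = 4 × 0.38742049 × 0.2710 = 0.419964 (base)
P(M) = C(4,0) × 0.729^4 × 0.271^0 = 1 × 0.28242954 × 1.0000 = 0.282430
Relative intensity = 0.282430 / 0.419964 × 100 = 67.3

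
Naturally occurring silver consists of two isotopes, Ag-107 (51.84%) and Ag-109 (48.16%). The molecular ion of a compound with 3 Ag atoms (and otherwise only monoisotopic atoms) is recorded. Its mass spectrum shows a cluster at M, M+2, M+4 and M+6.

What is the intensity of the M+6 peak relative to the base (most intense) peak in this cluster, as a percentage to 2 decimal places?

28.77%

(0.5184 + 0.4816)^3 gives M 0.1393, M+2 0.3883, M+4 0.3607, M+6 0.1117; the largest is M+2.
P(M+2) = C(3,1) × 0.5184^2 × 0.4816^1 = 3 × 0.26873856 × 0.4816 = 0.388273 (base)
P(M+6) = C(3,3) × 0.5184^0 × 0.4816^3 = 1 × 1.0000 × 0.11170161 = 0.111702
Relative intensity = 0.111702 / 0.388273 × 100 = 28.77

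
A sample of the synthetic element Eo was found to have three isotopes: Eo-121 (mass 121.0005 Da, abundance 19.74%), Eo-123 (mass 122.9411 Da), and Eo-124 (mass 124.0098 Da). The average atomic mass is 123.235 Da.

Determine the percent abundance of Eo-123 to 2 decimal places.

The remaining 80.26% is split between Eo-123 (fraction x) and Eo-124 (fraction 0.8026 − x).
Substituting: 122.9411x + 124.0098(0.8026 − x) = 99.3495013
(122.9411 − 124.0098)x = -0.18076418  ⇒  x = 0.16914, y = 0.63346
Eo-123: 16.91%, Eo-124: 63.35%.

16.91%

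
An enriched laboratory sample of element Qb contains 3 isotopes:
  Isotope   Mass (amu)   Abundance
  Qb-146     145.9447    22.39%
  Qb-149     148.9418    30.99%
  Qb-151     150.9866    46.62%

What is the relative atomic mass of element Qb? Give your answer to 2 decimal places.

Ar = Σ fᵢ·mᵢ = 0.2239 × 145.9447 + 0.3099 × 148.9418 + 0.4662 × 150.9866
= 32.67702 + 46.15706 + 70.38995 = 149.22403 amu

149.22 amu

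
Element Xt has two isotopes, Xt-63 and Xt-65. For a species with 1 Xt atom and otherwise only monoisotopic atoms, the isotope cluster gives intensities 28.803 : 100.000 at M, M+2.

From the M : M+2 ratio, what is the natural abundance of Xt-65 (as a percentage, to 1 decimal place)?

77.6%

Write p for the Xt-63 fraction. I(M+2)/I(M) = [C(1,1)·p^0·(1−p)] / p^1 = 1·(1−p)/p = 100.000/28.803 = 3.4719
(1−p)/p = 3.4719/1 = 3.4719  ⇒  p = 1/(1 + 3.4719) = 0.2236
Xt-63: 22.4%, Xt-65: 77.6%.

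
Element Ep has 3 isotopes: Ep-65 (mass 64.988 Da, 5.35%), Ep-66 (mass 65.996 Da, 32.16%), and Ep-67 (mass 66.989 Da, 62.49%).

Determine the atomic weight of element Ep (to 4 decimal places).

The abundance-weighted mean is 0.0535 × 64.988 + 0.3216 × 65.996 + 0.6249 × 66.989
= 3.47686 + 21.22431 + 41.86143 = 66.56260 Da

66.5626 Da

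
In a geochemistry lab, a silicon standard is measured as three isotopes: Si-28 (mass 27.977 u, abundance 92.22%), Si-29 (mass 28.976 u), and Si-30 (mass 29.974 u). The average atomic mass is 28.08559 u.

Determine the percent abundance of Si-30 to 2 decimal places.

3.09%

Let x and y be the fractions of Si-29 and Si-30. Then x + y = 1 − 0.9222 = 0.0778 and 28.976x + 29.974y = 28.08559 − 0.9222×27.977 = 2.2852006.
Substituting: 28.976x + 29.974(0.0778 − x) = 2.2852006
(28.976 − 29.974)x = -0.0467766  ⇒  x = 0.04687, y = 0.03093
Si-29: 4.69%, Si-30: 3.09%.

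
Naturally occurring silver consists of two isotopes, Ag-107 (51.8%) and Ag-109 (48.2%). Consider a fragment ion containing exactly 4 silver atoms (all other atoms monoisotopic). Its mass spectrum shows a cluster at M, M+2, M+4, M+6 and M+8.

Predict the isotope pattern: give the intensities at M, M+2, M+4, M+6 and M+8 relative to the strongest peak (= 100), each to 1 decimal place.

The 4 Ag atoms are independent, so intensities follow the terms of (0.518 + 0.482)^4.
P(M) = 0.518^4 = 0.071998
P(M+2) = 4 × 0.518^3 × 0.482^1 = 0.267976
P(M+4) = 6 × 0.518^2 × 0.482^2 = 0.374029
P(M+6) = 4 × 0.518^1 × 0.482^3 = 0.232023
P(M+8) = 0.482^4 = 0.053974
The M+4 peak is largest (0.374029); scaling to 100 gives 19.2 : 71.6 : 100.0 : 62.0 : 14.4.

19.2 : 71.6 : 100.0 : 62.0 : 14.4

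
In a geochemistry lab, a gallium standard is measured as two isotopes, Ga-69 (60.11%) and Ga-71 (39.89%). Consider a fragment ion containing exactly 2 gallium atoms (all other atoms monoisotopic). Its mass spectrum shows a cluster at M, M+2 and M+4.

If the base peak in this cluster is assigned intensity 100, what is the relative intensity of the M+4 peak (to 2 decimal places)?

Binomial terms of (0.6011 + 0.3989)^2: M 0.3613, M+2 0.4796, M+4 0.1591 → M+2 is the base peak.
P(M+2) = C(2,1) × 0.6011^1 × 0.3989^1 = 2 × 0.6011 × 0.3989 = 0.479558 (base)
P(M+4) = C(2,2) × 0.6011^0 × 0.3989^2 = 1 × 1.0000 × 0.15912121 = 0.159121
Relative intensity = 0.159121 / 0.479558 × 100 = 33.18

33.18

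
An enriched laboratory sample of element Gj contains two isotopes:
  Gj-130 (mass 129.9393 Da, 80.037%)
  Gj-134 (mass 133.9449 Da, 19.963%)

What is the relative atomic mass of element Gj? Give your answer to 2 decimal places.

130.74 Da

The abundance-weighted mean is 0.80037 × 129.9393 + 0.19963 × 133.9449
= 103.99952 + 26.73942 = 130.73894 Da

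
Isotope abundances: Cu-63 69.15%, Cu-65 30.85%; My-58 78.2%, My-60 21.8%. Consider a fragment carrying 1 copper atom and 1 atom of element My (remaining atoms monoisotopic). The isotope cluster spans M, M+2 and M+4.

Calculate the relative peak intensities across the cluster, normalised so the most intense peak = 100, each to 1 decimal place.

Copper pattern (n=1): 0.6915 : 0.3085
Element My pattern (n=1): 0.7820 : 0.2180
Convolve the two distributions (both contribute in 2-u steps):
  M: 0.6915×0.7820 = 0.540753
  M+2: 0.6915×0.2180 + 0.3085×0.7820 = 0.391994
  M+4: 0.3085×0.2180 = 0.067253
Scale to base peak (0.540753) = 100: 100.0 : 72.5 : 12.4

100.0 : 72.5 : 12.4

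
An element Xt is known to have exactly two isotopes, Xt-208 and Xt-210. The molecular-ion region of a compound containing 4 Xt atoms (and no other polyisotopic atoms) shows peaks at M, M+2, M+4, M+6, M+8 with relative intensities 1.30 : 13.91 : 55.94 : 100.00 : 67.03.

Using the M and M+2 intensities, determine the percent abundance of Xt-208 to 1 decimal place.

Write p for the Xt-208 fraction. I(M+2)/I(M) = [C(4,1)·p^3·(1−p)] / p^4 = 4·(1−p)/p = 13.91/1.30 = 10.7000
(1−p)/p = 10.7000/4 = 2.6750  ⇒  p = 1/(1 + 2.6750) = 0.2721
Xt-208: 27.2%, Xt-210: 72.8%.

27.2%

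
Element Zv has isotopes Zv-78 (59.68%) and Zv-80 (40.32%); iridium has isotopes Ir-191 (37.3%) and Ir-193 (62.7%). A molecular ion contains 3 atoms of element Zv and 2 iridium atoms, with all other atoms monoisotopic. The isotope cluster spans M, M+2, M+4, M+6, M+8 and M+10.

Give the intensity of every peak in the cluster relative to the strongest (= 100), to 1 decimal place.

9.1 : 48.9 : 100.0 : 96.6 : 44.6 : 7.9

Element Zv pattern (n=3): 0.2125624 : 0.43082352 : 0.29106576 : 0.06554832
Iridium pattern (n=2): 0.139129 : 0.467742 : 0.393129
Convolve the two distributions (both contribute in 2-u steps):
  M: 0.2125624×0.139129 = 0.029574
  M+2: 0.2125624×0.467742 + 0.43082352×0.139129 = 0.159364
  M+4: 0.2125624×0.393129 + 0.43082352×0.467742 + 0.29106576×0.139129 = 0.325574
  M+6: 0.43082352×0.393129 + 0.29106576×0.467742 + 0.06554832×0.139129 = 0.314633
  M+8: 0.29106576×0.393129 + 0.06554832×0.467742 = 0.145086
  M+10: 0.06554832×0.393129 = 0.025769
Scale to base peak (0.325574) = 100: 9.1 : 48.9 : 100.0 : 96.6 : 44.6 : 7.9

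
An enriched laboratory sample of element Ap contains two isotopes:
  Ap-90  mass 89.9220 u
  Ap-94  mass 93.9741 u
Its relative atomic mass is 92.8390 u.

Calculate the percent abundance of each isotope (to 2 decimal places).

Ap-90: 28.01%, Ap-94: 71.99%

With x = fraction of Ap-90 (so Ap-94 is 1 − x):
89.9220·x + 93.9741·(1 − x) = 92.8390
(89.9220 − 93.9741)·x = 92.8390 − 93.9741
x = -1.1351 / -4.0521 = 0.28013 → 28.01% Ap-90, 71.99% Ap-94.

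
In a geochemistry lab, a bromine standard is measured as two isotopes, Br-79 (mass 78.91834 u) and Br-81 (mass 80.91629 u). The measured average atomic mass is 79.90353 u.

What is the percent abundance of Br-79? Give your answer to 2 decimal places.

Writing the weighted mean with unknown fraction x of Br-79:
78.91834·x + 80.91629·(1 − x) = 79.90353
(78.91834 − 80.91629)·x = 79.90353 − 80.91629
x = -1.01276 / -1.99795 = 0.50690 → 50.69% Br-79, 49.31% Br-81.

50.69%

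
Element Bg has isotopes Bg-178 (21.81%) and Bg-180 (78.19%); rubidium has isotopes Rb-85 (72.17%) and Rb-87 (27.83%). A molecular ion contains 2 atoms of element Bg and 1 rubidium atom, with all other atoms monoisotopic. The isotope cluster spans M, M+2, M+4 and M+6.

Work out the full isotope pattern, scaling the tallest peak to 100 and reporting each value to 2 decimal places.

Element Bg pattern (n=2): 0.04756761 : 0.34106478 : 0.61136761
Rubidium pattern (n=1): 0.7217 : 0.2783
Convolve the two distributions (both contribute in 2-u steps):
  M: 0.04756761×0.7217 = 0.034330
  M+2: 0.04756761×0.2783 + 0.34106478×0.7217 = 0.259385
  M+4: 0.34106478×0.2783 + 0.61136761×0.7217 = 0.536142
  M+6: 0.61136761×0.2783 = 0.170144
Scale to base peak (0.536142) = 100: 6.40 : 48.38 : 100.00 : 31.73

6.40 : 48.38 : 100.00 : 31.73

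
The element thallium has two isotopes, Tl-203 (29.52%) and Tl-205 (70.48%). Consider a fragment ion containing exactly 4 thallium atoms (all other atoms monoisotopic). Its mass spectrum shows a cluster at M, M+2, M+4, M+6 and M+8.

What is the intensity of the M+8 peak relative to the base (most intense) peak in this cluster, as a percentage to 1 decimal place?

Binomial terms of (0.2952 + 0.7048)^4: M 0.0076, M+2 0.0725, M+4 0.2597, M+6 0.4134, M+8 0.2468 → M+6 is the base peak.
P(M+6) = C(4,3) × 0.2952^1 × 0.7048^3 = 4 × 0.2952 × 0.35010449 = 0.413403 (base)
P(M+8) = C(4,4) × 0.2952^0 × 0.7048^4 = 1 × 1.0000 × 0.24675365 = 0.246754
Relative intensity = 0.246754 / 0.413403 × 100 = 59.7

59.7%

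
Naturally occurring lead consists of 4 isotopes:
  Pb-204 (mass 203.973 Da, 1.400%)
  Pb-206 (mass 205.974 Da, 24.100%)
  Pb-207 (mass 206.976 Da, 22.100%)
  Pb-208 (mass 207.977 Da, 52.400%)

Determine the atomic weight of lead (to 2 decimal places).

Ar = Σ fᵢ·mᵢ = 0.01400 × 203.973 + 0.24100 × 205.974 + 0.22100 × 206.976 + 0.52400 × 207.977
= 2.8556 + 49.6397 + 45.7417 + 108.9799 = 207.2169 Da

207.22 Da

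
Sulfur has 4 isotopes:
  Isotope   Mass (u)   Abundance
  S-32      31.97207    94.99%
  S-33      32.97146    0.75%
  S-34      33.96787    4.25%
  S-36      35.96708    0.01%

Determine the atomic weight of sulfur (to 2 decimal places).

32.06 u

Average mass = Σ (abundance × isotope mass) = 0.9499 × 31.97207 + 0.0075 × 32.97146 + 0.0425 × 33.96787 + 0.0001 × 35.96708
= 30.370269 + 0.247286 + 1.443634 + 0.003597 = 32.064786 u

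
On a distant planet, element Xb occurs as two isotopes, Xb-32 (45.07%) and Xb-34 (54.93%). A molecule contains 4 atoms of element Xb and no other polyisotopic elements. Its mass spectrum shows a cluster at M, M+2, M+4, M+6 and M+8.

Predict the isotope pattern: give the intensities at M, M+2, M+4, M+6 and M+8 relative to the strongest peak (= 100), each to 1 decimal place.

11.2 : 54.7 : 100.0 : 81.3 : 24.8

Expanding (0.4507 + 0.5493)^4:
P(M) = 0.4507^4 = 0.041262
P(M+2) = 4 × 0.4507^3 × 0.5493^1 = 0.201156
P(M+4) = 6 × 0.4507^2 × 0.5493^2 = 0.367744
P(M+6) = 4 × 0.4507^1 × 0.5493^3 = 0.298797
P(M+8) = 0.5493^4 = 0.091041
The M+4 peak is largest (0.367744); scaling to 100 gives 11.2 : 54.7 : 100.0 : 81.3 : 24.8.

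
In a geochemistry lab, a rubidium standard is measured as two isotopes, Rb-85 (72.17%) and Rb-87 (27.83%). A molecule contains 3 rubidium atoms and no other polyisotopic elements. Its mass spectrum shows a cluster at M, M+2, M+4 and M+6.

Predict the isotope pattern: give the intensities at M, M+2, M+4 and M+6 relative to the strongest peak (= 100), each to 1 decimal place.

86.4 : 100.0 : 38.6 : 5.0

The 3 Rb atoms are independent, so intensities follow the terms of (0.7217 + 0.2783)^3.
P(M) = 0.7217^3 = 0.375898
P(M+2) = 3 × 0.7217^2 × 0.2783^1 = 0.434858
P(M+4) = 3 × 0.7217^1 × 0.2783^2 = 0.167689
P(M+6) = 0.2783^3 = 0.021555
The M+2 peak is largest (0.434858); scaling to 100 gives 86.4 : 100.0 : 38.6 : 5.0.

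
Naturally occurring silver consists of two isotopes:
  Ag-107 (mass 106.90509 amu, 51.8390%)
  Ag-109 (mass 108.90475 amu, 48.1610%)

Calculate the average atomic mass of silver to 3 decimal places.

Weight each isotope mass by its fractional abundance: 0.518390 × 106.90509 + 0.481610 × 108.90475
= 55.418530 + 52.449617 = 107.868147 amu

107.868 amu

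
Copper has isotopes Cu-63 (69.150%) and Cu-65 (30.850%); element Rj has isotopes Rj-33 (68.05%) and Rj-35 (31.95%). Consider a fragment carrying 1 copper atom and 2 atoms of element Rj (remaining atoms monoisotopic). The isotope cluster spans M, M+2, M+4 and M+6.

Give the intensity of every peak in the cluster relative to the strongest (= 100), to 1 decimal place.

72.2 : 100.0 : 46.2 : 7.1

Copper pattern (n=1): 0.6915 : 0.3085
Element Rj pattern (n=2): 0.46308025 : 0.4348395 : 0.10208025
Convolve the two distributions (both contribute in 2-u steps):
  M: 0.6915×0.46308025 = 0.320220
  M+2: 0.6915×0.4348395 + 0.3085×0.46308025 = 0.443552
  M+4: 0.6915×0.10208025 + 0.3085×0.4348395 = 0.204736
  M+6: 0.3085×0.10208025 = 0.031492
Scale to base peak (0.443552) = 100: 72.2 : 100.0 : 46.2 : 7.1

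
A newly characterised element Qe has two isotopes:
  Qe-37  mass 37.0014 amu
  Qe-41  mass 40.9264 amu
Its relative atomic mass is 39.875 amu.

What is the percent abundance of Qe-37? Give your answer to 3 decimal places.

Writing the weighted mean with unknown fraction x of Qe-37:
37.0014·x + 40.9264·(1 − x) = 39.875
(37.0014 − 40.9264)·x = 39.875 − 40.9264
x = -1.0514 / -3.9250 = 0.26787 → 26.787% Qe-37, 73.213% Qe-41.

26.787%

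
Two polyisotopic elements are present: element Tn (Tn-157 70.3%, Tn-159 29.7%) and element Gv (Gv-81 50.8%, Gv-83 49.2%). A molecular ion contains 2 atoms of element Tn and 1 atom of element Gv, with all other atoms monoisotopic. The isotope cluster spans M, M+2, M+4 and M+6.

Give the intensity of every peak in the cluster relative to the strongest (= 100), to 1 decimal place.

55.1 : 100.0 : 55.0 : 9.5

Element Tn pattern (n=2): 0.494209 : 0.417582 : 0.088209
Element Gv pattern (n=1): 0.5080 : 0.4920
Convolve the two distributions (both contribute in 2-u steps):
  M: 0.494209×0.5080 = 0.251058
  M+2: 0.494209×0.4920 + 0.417582×0.5080 = 0.455282
  M+4: 0.417582×0.4920 + 0.088209×0.5080 = 0.250261
  M+6: 0.088209×0.4920 = 0.043399
Scale to base peak (0.455282) = 100: 55.1 : 100.0 : 55.0 : 9.5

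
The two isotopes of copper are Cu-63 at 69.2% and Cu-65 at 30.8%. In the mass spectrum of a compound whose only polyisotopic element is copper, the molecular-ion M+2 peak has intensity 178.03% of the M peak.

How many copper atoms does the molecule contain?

For n independent Cu atoms, I(M+2)/I(M) = n · (abundance Cu-65) / (abundance Cu-63) = n · 0.308/0.692.
n = 1.7803 × 0.692/0.308 = 4.00 ≈ 4

4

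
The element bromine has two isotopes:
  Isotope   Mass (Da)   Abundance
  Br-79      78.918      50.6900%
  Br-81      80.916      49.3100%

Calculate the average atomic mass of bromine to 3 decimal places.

79.903 Da

The abundance-weighted mean is 0.506900 × 78.918 + 0.493100 × 80.916
= 40.0035 + 39.8997 = 79.9032 Da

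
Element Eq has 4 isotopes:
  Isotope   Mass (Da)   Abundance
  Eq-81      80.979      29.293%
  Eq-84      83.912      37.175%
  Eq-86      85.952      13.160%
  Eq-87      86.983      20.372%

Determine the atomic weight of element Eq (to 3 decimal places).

83.947 Da

Average mass = Σ (abundance × isotope mass) = 0.29293 × 80.979 + 0.37175 × 83.912 + 0.13160 × 85.952 + 0.20372 × 86.983
= 23.7212 + 31.1943 + 11.3113 + 17.7202 = 83.9470 Da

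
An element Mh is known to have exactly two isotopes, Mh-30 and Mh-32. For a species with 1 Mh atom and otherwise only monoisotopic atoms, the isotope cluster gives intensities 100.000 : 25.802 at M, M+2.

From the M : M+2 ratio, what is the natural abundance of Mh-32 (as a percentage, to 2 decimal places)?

Write p for the Mh-30 fraction. I(M+2)/I(M) = [C(1,1)·p^0·(1−p)] / p^1 = 1·(1−p)/p = 25.802/100.000 = 0.2580
(1−p)/p = 0.2580/1 = 0.2580  ⇒  p = 1/(1 + 0.2580) = 0.7949
Mh-30: 79.49%, Mh-32: 20.51%.

20.51%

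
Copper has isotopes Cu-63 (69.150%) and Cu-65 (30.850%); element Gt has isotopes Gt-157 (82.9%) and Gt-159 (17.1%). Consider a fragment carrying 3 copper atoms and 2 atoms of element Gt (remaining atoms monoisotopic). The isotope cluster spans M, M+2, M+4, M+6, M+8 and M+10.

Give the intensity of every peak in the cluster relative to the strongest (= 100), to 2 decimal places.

Copper pattern (n=3): 0.33065611 : 0.44254842 : 0.19743483 : 0.02936064
Element Gt pattern (n=2): 0.687241 : 0.283518 : 0.029241
Convolve the two distributions (both contribute in 2-u steps):
  M: 0.33065611×0.687241 = 0.227240
  M+2: 0.33065611×0.283518 + 0.44254842×0.687241 = 0.397884
  M+4: 0.33065611×0.029241 + 0.44254842×0.283518 + 0.19743483×0.687241 = 0.270824
  M+6: 0.44254842×0.029241 + 0.19743483×0.283518 + 0.02936064×0.687241 = 0.089095
  M+8: 0.19743483×0.029241 + 0.02936064×0.283518 = 0.014097
  M+10: 0.02936064×0.029241 = 0.000859
Scale to base peak (0.397884) = 100: 57.11 : 100.00 : 68.07 : 22.39 : 3.54 : 0.22

57.11 : 100.00 : 68.07 : 22.39 : 3.54 : 0.22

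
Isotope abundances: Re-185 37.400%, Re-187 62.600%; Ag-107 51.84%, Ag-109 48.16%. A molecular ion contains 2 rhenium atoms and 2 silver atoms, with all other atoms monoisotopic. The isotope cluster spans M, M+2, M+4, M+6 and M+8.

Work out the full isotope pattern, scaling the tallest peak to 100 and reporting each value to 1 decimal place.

10.1 : 52.7 : 100.0 : 81.9 : 24.5

Rhenium pattern (n=2): 0.139876 : 0.468248 : 0.391876
Silver pattern (n=2): 0.26873856 : 0.49932288 : 0.23193856
Convolve the two distributions (both contribute in 2-u steps):
  M: 0.139876×0.26873856 = 0.037590
  M+2: 0.139876×0.49932288 + 0.468248×0.26873856 = 0.195680
  M+4: 0.139876×0.23193856 + 0.468248×0.49932288 + 0.391876×0.26873856 = 0.371562
  M+6: 0.468248×0.23193856 + 0.391876×0.49932288 = 0.304277
  M+8: 0.391876×0.23193856 = 0.090891
Scale to base peak (0.371562) = 100: 10.1 : 52.7 : 100.0 : 81.9 : 24.5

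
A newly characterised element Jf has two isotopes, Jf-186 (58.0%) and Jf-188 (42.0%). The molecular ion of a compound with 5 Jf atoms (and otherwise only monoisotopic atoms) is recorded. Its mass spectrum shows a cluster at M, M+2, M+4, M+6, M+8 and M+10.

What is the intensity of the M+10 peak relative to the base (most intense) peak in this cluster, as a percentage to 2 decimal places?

Binomial terms of (0.580 + 0.420)^5: M 0.0656, M+2 0.2376, M+4 0.3442, M+6 0.2492, M+8 0.0902, M+10 0.0131 → M+4 is the base peak.
P(M+4) = C(5,2) × 0.580^3 × 0.420^2 = 10 × 0.195112 × 0.1764 = 0.344178 (base)
P(M+10) = C(5,5) × 0.580^0 × 0.420^5 = 1 × 1.0000 × 0.01306912 = 0.013069
Relative intensity = 0.013069 / 0.344178 × 100 = 3.80

3.80%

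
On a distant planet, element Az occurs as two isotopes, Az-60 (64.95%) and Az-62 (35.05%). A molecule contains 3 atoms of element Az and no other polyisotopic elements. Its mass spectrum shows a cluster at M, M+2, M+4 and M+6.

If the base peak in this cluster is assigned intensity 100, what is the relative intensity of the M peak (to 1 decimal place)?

61.8

Term probabilities: M 0.2740, M+2 0.4436, M+4 0.2394, M+6 0.0431. Base peak = M+2.
P(M+2) = C(3,1) × 0.6495^2 × 0.3505^1 = 3 × 0.42185025 × 0.3505 = 0.443576 (base)
P(M) = C(3,0) × 0.6495^3 × 0.3505^0 = 1 × 0.27399174 × 1.0000 = 0.273992
Relative intensity = 0.273992 / 0.443576 × 100 = 61.8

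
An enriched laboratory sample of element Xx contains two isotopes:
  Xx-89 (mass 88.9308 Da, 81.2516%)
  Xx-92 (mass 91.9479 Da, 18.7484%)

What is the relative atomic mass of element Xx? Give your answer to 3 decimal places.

Average mass = Σ (abundance × isotope mass) = 0.812516 × 88.9308 + 0.187484 × 91.9479
= 72.25770 + 17.23876 = 89.49646 Da

89.496 Da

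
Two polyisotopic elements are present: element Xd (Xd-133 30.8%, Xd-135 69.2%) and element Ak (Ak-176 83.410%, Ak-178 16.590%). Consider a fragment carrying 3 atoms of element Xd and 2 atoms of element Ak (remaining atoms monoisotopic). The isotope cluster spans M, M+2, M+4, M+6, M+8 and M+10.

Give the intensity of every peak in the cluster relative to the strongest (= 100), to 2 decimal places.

Element Xd pattern (n=3): 0.02921811 : 0.19693766 : 0.44247034 : 0.33137389
Element Ak pattern (n=2): 0.69572281 : 0.27675438 : 0.02752281
Convolve the two distributions (both contribute in 2-u steps):
  M: 0.02921811×0.69572281 = 0.020328
  M+2: 0.02921811×0.27675438 + 0.19693766×0.69572281 = 0.145100
  M+4: 0.02921811×0.02752281 + 0.19693766×0.27675438 + 0.44247034×0.69572281 = 0.363144
  M+6: 0.19693766×0.02752281 + 0.44247034×0.27675438 + 0.33137389×0.69572281 = 0.358420
  M+8: 0.44247034×0.02752281 + 0.33137389×0.27675438 = 0.103887
  M+10: 0.33137389×0.02752281 = 0.009120
Scale to base peak (0.363144) = 100: 5.60 : 39.96 : 100.00 : 98.70 : 28.61 : 2.51

5.60 : 39.96 : 100.00 : 98.70 : 28.61 : 2.51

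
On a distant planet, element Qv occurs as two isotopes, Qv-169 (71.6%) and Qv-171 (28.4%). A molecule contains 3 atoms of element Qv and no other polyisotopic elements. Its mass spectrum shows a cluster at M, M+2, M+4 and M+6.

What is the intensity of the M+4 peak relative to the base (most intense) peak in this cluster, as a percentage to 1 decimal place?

39.7%

(0.716 + 0.284)^3 gives M 0.3671, M+2 0.4368, M+4 0.1732, M+6 0.0229; the largest is M+2.
P(M+2) = C(3,1) × 0.716^2 × 0.284^1 = 3 × 0.512656 × 0.2840 = 0.436783 (base)
P(M+4) = C(3,2) × 0.716^1 × 0.284^2 = 3 × 0.7160 × 0.080656 = 0.173249
Relative intensity = 0.173249 / 0.436783 × 100 = 39.7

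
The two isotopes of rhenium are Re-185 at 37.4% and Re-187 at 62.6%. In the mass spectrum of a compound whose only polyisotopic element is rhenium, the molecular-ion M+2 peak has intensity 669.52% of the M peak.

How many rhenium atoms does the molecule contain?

4

With n Re atoms, P(M+2)/P(M) = C(n,1)·p^(n−1)q / p^n = n·q/p = n · 0.626/0.374.
n = 6.6952 × 0.374/0.626 = 4.00 ≈ 4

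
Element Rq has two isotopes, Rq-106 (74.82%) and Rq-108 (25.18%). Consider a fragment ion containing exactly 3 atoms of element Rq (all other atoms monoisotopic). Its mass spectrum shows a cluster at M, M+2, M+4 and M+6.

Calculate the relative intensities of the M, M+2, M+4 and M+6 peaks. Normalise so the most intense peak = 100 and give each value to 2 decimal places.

The 3 Rq atoms are independent, so intensities follow the terms of (0.7482 + 0.2518)^3.
P(M) = 0.7482^3 = 0.418845
P(M+2) = 3 × 0.7482^2 × 0.2518^1 = 0.422875
P(M+4) = 3 × 0.7482^1 × 0.2518^2 = 0.142315
P(M+6) = 0.2518^3 = 0.015965
The M+2 peak is largest (0.422875); scaling to 100 gives 99.05 : 100.00 : 33.65 : 3.78.

99.05 : 100.00 : 33.65 : 3.78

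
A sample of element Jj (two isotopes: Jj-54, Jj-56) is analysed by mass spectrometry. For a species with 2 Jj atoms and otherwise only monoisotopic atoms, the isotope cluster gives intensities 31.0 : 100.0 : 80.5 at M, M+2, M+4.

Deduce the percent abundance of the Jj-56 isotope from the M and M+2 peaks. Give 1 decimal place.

If p is the fraction of Jj that is Jj-54, then I(M+2)/I(M) = [C(2,1)·p^1·(1−p)] / p^2 = 2·(1−p)/p = 100.0/31.0 = 3.2258
(1−p)/p = 3.2258/2 = 1.6129  ⇒  p = 1/(1 + 1.6129) = 0.3827
Jj-54: 38.3%, Jj-56: 61.7%.

61.7%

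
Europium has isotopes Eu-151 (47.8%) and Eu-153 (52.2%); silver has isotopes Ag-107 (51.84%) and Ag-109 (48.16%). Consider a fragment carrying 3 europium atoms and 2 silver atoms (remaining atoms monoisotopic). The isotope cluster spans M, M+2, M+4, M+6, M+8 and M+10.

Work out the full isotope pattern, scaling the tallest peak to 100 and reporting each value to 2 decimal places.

9.28 : 47.64 : 97.69 : 100.00 : 51.10 : 10.43

Europium pattern (n=3): 0.10921535 : 0.35780594 : 0.39074206 : 0.14223665
Silver pattern (n=2): 0.26873856 : 0.49932288 : 0.23193856
Convolve the two distributions (both contribute in 2-u steps):
  M: 0.10921535×0.26873856 = 0.029350
  M+2: 0.10921535×0.49932288 + 0.35780594×0.26873856 = 0.150690
  M+4: 0.10921535×0.23193856 + 0.35780594×0.49932288 + 0.39074206×0.26873856 = 0.308999
  M+6: 0.35780594×0.23193856 + 0.39074206×0.49932288 + 0.14223665×0.26873856 = 0.316320
  M+8: 0.39074206×0.23193856 + 0.14223665×0.49932288 = 0.161650
  M+10: 0.14223665×0.23193856 = 0.032990
Scale to base peak (0.316320) = 100: 9.28 : 47.64 : 97.69 : 100.00 : 51.10 : 10.43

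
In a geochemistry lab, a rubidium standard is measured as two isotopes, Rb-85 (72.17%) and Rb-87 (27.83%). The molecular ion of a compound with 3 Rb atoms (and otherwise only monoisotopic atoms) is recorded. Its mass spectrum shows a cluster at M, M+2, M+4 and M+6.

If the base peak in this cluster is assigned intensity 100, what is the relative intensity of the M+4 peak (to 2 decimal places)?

Term probabilities: M 0.3759, M+2 0.4349, M+4 0.1677, M+6 0.0216. Base peak = M+2.
P(M+2) = C(3,1) × 0.7217^2 × 0.2783^1 = 3 × 0.52085089 × 0.2783 = 0.434858 (base)
P(M+4) = C(3,2) × 0.7217^1 × 0.2783^2 = 3 × 0.7217 × 0.07745089 = 0.167689
Relative intensity = 0.167689 / 0.434858 × 100 = 38.56

38.56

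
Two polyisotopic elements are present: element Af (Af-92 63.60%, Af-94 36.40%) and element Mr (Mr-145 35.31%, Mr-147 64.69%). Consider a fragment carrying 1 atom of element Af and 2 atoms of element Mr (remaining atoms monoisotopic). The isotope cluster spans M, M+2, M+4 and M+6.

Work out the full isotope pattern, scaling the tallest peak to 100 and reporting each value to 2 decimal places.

18.34 : 77.68 : 100.00 : 35.22

Element Af pattern (n=1): 0.6360 : 0.3640
Element Mr pattern (n=2): 0.12467961 : 0.45684078 : 0.41847961
Convolve the two distributions (both contribute in 2-u steps):
  M: 0.6360×0.12467961 = 0.079296
  M+2: 0.6360×0.45684078 + 0.3640×0.12467961 = 0.335934
  M+4: 0.6360×0.41847961 + 0.3640×0.45684078 = 0.432443
  M+6: 0.3640×0.41847961 = 0.152327
Scale to base peak (0.432443) = 100: 18.34 : 77.68 : 100.00 : 35.22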